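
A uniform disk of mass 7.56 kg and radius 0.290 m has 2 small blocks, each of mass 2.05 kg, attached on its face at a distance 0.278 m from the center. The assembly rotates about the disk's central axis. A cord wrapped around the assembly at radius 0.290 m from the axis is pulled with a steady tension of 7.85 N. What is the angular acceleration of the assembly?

α ≈ 3.59 rad/s²

I_disk = ½MR² = ½(7.56)(0.290)² = 0.3179 kg·m².
I_blocks = 2·m·r² = 2(2.05)(0.278)² = 0.3169 kg·m².
Total I = 0.6348 kg·m².
τ = F r = (7.85)(0.290) = 2.276 N·m.
α = τ/I = 2.276/0.6348 = 3.586 rad/s².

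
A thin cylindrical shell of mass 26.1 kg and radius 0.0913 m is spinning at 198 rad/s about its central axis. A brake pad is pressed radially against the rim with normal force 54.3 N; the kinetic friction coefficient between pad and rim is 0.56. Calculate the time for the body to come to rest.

I = MR² = (26.1)(0.0913)² = 0.2176 kg·m².
Friction force f = μN = (0.56)(54.3) = 30.41 N at the rim; torque magnitude τ = fR = 2.776 N·m, opposing ω.
|α| = τ/I = 2.776/0.2176 = 12.76 rad/s² (deceleration).
0 = ω₀ − |α|t ⇒ t = ω₀/|α| = 198/12.76 = 15.52 s.

t ≈ 15.5 s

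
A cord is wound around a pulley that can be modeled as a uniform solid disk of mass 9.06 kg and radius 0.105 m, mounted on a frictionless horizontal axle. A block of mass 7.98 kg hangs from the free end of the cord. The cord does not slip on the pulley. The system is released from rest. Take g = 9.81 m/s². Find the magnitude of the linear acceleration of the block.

I = ½MR² = (1/2)(9.06)(0.105)² = 0.04994 kg·m².
Block: mg − T = ma. Pulley: TR = Iα. No-slip: a = αR, so T = (I/R²)a = 4.530·a.
Then mg = (m + 4.530)a, so a = (7.98)(9.81)/(7.98 + 4.530) = 6.258 m/s².

a ≈ 6.26 m/s²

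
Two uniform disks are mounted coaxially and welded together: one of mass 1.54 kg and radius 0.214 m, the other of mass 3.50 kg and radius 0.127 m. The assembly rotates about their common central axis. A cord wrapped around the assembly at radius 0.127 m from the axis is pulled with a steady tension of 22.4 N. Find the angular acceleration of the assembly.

I = ½M₁R₁² + ½M₂R₂² = ½(1.54)(0.214)² + ½(3.50)(0.127)² = 0.06349 kg·m².
τ = F r = (22.4)(0.127) = 2.845 N·m.
α = τ/I = 2.845/0.06349 = 44.81 rad/s².

α ≈ 44.8 rad/s²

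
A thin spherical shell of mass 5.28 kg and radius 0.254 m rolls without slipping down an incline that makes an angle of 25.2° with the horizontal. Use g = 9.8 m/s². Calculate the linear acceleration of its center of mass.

Translation along the incline: Mg sinθ − f = Ma.
Rotation about the center: fR = Iα with I = (2/3)MR². No-slip gives a = αR, so f = (I/R²)a = (2/3)M a.
Substituting: Mg sinθ = (1 + 0.6667)Ma, so a = g sinθ/(1 + 0.6667) = (9.8) sin 25.2° / 1.667 = 2.504 m/s².

a ≈ 2.50 m/s²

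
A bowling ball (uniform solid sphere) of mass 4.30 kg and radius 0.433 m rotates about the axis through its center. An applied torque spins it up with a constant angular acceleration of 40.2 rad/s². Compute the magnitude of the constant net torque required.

τ ≈ 13.0 N·m

I = (2/5)MR² = (2/5)(4.30)(0.433)² = 0.3225 kg·m².
τ = Iα = (0.3225)(40.20) = 12.96 N·m.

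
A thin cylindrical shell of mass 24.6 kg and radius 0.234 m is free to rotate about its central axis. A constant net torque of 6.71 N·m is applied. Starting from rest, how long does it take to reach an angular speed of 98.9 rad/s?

t ≈ 19.9 s

I = MR² = (24.6)(0.234)² = 1.347 kg·m².
α = τ/I = 6.71/1.347 = 4.981 rad/s².
ω = αt ⇒ t = ω/α = 98.9/4.981 = 19.85 s.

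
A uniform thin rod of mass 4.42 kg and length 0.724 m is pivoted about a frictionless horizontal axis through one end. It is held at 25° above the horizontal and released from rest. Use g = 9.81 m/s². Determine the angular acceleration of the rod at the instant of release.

α ≈ 18.4 rad/s²

About the pivot, I = (1/3)ML² = (1/3)(4.42)(0.724)² = 0.7723 kg·m².
The weight acts at the center, a distance L/2 = 0.3620 m from the pivot; τ = Mg(L/2) cos 25° = 14.23 N·m.
α = τ/I = 14.23/0.7723 = 18.42 rad/s².
(Equivalently α = (3g/(2L)) cos 25° = 18.42 rad/s².)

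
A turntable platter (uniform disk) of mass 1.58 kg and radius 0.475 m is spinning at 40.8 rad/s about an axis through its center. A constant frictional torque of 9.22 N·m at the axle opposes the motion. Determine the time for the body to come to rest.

t ≈ 0.789 s

I = ½MR² = (1/2)(1.58)(0.475)² = 0.1782 kg·m².
The net torque has magnitude 9.22 N·m, opposing ω.
|α| = τ/I = 9.220/0.1782 = 51.73 rad/s² (deceleration).
0 = ω₀ − |α|t ⇒ t = ω₀/|α| = 40.8/51.73 = 0.7888 s.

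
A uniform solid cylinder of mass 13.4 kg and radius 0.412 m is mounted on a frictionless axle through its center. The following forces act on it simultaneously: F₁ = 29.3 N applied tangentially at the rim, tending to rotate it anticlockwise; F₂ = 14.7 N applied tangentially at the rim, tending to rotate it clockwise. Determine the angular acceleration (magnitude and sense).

I = ½MR² = (1/2)(13.4)(0.412)² = 1.137 kg·m².
Taking anticlockwise as positive: τ₁ = +(29.3)(0.412) = +12.07 N·m; τ₂ = −(14.7)(0.412) = −6.056 N·m.
Net torque τ = 6.015 N·m.
α = τ/I = 6.015/1.137 = 5.289 rad/s².

α ≈ 5.29 rad/s², anticlockwise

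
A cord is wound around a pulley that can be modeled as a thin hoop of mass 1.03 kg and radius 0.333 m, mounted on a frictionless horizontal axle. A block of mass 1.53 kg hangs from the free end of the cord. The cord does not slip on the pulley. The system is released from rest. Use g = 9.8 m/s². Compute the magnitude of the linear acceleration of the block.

a ≈ 5.86 m/s²

I = MR² = (1.03)(0.333)² = 0.1142 kg·m².
Block: mg − T = ma. Pulley: TR = Iα. No-slip: a = αR, so T = (I/R²)a = 1.030·a.
Then mg = (m + 1.030)a, so a = (1.53)(9.8)/(1.53 + 1.030) = 5.857 m/s².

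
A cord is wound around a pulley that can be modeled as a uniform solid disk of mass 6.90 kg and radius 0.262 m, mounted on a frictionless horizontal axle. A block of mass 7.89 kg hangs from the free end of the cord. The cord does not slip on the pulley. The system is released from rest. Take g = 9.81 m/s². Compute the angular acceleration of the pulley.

α ≈ 26.1 rad/s²

I = ½MR² = (1/2)(6.90)(0.262)² = 0.2368 kg·m².
Block: mg − T = ma. Pulley: TR = Iα. No-slip: a = αR, so T = (I/R²)a = 3.450·a.
Then mg = (m + 3.450)a, so a = (7.89)(9.81)/(7.89 + 3.450) = 6.825 m/s².
α = a/R = 6.825/0.262 = 26.05 rad/s².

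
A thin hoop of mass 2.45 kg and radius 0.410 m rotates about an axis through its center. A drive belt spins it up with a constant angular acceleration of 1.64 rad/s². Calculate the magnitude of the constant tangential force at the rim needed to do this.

I = MR² = (2.45)(0.410)² = 0.4118 kg·m².
The required torque is τ = Iα = (0.4118)(1.640) = 0.6754 N·m.
A tangential force at the rim gives τ = FR, so F = τ/R = 0.6754/0.410 = 1.647 N.

F ≈ 1.65 N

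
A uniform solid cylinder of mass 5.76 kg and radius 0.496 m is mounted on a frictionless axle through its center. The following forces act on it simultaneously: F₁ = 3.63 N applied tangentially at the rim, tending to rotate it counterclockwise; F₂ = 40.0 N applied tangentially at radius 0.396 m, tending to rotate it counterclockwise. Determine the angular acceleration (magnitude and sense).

I = ½MR² = (1/2)(5.76)(0.496)² = 0.7085 kg·m².
Taking counterclockwise as positive: τ₁ = +(3.63)(0.496) = +1.800 N·m; τ₂ = +(40.0)(0.396) = +15.84 N·m.
Net torque τ = 17.64 N·m.
α = τ/I = 17.64/0.7085 = 24.90 rad/s².

α ≈ 24.9 rad/s², counterclockwise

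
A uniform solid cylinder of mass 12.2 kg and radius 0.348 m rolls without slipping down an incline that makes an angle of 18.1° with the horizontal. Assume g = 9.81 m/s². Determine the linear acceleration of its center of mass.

Translation along the incline: Mg sinθ − f = Ma.
Rotation about the center: fR = Iα with I = ½MR². No-slip gives a = αR, so f = (I/R²)a = (1/2)M a.
Substituting: Mg sinθ = (1 + 0.5000)Ma, so a = g sinθ/(1 + 0.5000) = (9.81) sin 18.1° / 1.500 = 2.032 m/s².

a ≈ 2.03 m/s²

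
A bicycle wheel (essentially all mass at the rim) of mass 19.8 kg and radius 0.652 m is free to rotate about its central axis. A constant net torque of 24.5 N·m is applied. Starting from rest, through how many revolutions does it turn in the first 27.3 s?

≈ 173 revolutions

I = MR² = (19.8)(0.652)² = 8.417 kg·m².
α = τ/I = 24.5/8.417 = 2.911 rad/s².
θ = ½αt² = ½(2.911)(27.3)² = 1085 rad.
Revolutions = θ/(2π) = 172.6.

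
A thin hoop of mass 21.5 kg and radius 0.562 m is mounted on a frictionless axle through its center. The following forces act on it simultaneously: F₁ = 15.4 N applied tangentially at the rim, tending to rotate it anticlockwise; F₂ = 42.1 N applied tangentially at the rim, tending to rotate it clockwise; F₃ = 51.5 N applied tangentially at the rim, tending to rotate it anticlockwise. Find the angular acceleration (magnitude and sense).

I = MR² = (21.5)(0.562)² = 6.791 kg·m².
Taking anticlockwise as positive: τ₁ = +(15.4)(0.562) = +8.655 N·m; τ₂ = −(42.1)(0.562) = −23.66 N·m; τ₃ = +(51.5)(0.562) = +28.94 N·m.
Net torque τ = 13.94 N·m.
α = τ/I = 13.94/6.791 = 2.052 rad/s².

α ≈ 2.05 rad/s², anticlockwise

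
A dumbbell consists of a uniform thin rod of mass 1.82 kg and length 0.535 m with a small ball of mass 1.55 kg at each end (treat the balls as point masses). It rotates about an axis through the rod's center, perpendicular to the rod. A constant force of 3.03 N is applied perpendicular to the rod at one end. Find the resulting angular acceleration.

I_rod = (1/12)ML² = (1/12)(1.82)(0.535)² = 0.04341 kg·m².
I_balls = 2·m·(L/2)² = 2(1.55)(0.2675)² = 0.2218 kg·m².
Total I = 0.2652 kg·m².
τ = F·(L/2) = (3.03)(0.268) = 0.8105 N·m.
α = τ/I = 0.8105/0.2652 = 3.056 rad/s².

α ≈ 3.06 rad/s²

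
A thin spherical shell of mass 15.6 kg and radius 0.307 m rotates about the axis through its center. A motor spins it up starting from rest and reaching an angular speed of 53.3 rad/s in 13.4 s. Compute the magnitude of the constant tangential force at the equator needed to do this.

I = (2/3)MR² = (2/3)(15.6)(0.307)² = 0.9802 kg·m².
α = Δω/Δt = (53.3 − 0)/13.4 = 3.978 rad/s².
The required torque is τ = Iα = (0.9802)(3.978) = 3.899 N·m.
A tangential force at the equator gives τ = FR, so F = τ/R = 3.899/0.307 = 12.70 N.

F ≈ 12.7 N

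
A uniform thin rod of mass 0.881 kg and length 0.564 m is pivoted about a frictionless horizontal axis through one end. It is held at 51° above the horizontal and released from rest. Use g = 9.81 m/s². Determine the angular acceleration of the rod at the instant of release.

α ≈ 16.4 rad/s²

About the pivot, I = (1/3)ML² = (1/3)(0.881)(0.564)² = 0.09341 kg·m².
The weight acts at the center, a distance L/2 = 0.2820 m from the pivot; τ = Mg(L/2) cos 51° = 1.534 N·m.
α = τ/I = 1.534/0.09341 = 16.42 rad/s².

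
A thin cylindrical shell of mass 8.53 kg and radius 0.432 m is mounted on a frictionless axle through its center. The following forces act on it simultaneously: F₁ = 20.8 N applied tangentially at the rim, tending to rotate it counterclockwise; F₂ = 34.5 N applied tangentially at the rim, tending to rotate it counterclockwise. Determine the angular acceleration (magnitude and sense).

I = MR² = (8.53)(0.432)² = 1.592 kg·m².
Taking counterclockwise as positive: τ₁ = +(20.8)(0.432) = +8.986 N·m; τ₂ = +(34.5)(0.432) = +14.90 N·m.
Net torque τ = 23.89 N·m.
α = τ/I = 23.89/1.592 = 15.01 rad/s².

α ≈ 15.0 rad/s², counterclockwise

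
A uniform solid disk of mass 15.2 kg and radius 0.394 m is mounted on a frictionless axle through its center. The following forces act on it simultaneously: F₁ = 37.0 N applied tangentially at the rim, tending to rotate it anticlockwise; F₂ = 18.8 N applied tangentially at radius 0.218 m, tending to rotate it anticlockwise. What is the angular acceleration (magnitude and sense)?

I = ½MR² = (1/2)(15.2)(0.394)² = 1.180 kg·m².
Taking anticlockwise as positive: τ₁ = +(37.0)(0.394) = +14.58 N·m; τ₂ = +(18.8)(0.218) = +4.098 N·m.
Net torque τ = 18.68 N·m.
α = τ/I = 18.68/1.180 = 15.83 rad/s².

α ≈ 15.8 rad/s², anticlockwise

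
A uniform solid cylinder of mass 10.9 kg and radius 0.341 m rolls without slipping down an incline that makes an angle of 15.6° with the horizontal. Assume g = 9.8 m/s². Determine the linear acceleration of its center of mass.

a ≈ 1.76 m/s²

Translation along the incline: Mg sinθ − f = Ma.
Rotation about the center: fR = Iα with I = ½MR². No-slip gives a = αR, so f = (I/R²)a = (1/2)M a.
Substituting: Mg sinθ = (1 + 0.5000)Ma, so a = g sinθ/(1 + 0.5000) = (9.8) sin 15.6° / 1.500 = 1.757 m/s².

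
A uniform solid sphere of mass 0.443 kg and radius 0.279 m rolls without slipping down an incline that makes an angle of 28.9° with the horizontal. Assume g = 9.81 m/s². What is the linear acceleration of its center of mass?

a ≈ 3.39 m/s²

Translation along the incline: Mg sinθ − f = Ma.
Rotation about the center: fR = Iα with I = (2/5)MR². No-slip gives a = αR, so f = (I/R²)a = (2/5)M a.
Substituting: Mg sinθ = (1 + 0.4000)Ma, so a = g sinθ/(1 + 0.4000) = (9.81) sin 28.9° / 1.400 = 3.386 m/s².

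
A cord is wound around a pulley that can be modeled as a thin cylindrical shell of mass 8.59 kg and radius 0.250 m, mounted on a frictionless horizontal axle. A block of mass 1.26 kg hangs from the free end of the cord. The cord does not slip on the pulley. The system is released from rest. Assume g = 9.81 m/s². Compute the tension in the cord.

T ≈ 10.8 N

I = MR² = (8.59)(0.250)² = 0.5369 kg·m².
Block: mg − T = ma. Pulley: TR = Iα. No-slip: a = αR, so T = (I/R²)a = 8.590·a.
Then mg = (m + 8.590)a, so a = (1.26)(9.81)/(1.26 + 8.590) = 1.255 m/s².
T = 8.590·a = 10.78 N.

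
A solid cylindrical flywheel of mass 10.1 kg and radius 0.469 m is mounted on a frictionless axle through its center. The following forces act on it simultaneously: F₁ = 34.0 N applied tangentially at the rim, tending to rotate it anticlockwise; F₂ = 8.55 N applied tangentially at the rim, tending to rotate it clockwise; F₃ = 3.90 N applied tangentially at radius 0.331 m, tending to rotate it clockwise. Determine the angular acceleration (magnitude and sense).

α ≈ 9.58 rad/s², anticlockwise

I = ½MR² = (1/2)(10.1)(0.469)² = 1.111 kg·m².
Taking anticlockwise as positive: τ₁ = +(34.0)(0.469) = +15.95 N·m; τ₂ = −(8.55)(0.469) = −4.010 N·m; τ₃ = −(3.90)(0.331) = −1.291 N·m.
Net torque τ = 10.65 N·m.
α = τ/I = 10.65/1.111 = 9.583 rad/s².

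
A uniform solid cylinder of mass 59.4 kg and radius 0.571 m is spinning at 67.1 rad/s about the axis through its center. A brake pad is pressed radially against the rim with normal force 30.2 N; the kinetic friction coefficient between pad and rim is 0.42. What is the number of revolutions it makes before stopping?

≈ 479 revolutions

I = ½MR² = (1/2)(59.4)(0.571)² = 9.683 kg·m².
Friction force f = μN = (0.42)(30.2) = 12.68 N at the rim; torque magnitude τ = fR = 7.243 N·m, opposing ω.
|α| = τ/I = 7.243/9.683 = 0.7479 rad/s² (deceleration).
ω² = ω₀² − 2|α|θ with ω = 0 ⇒ θ = ω₀²/(2|α|) = 3010 rad = 479.0 rev.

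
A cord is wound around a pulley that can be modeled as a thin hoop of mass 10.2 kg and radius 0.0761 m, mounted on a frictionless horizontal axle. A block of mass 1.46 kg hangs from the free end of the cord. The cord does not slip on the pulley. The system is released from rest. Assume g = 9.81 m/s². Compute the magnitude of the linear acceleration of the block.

a ≈ 1.23 m/s²

I = MR² = (10.2)(0.0761)² = 0.05907 kg·m².
Block: mg − T = ma. Pulley: TR = Iα. No-slip: a = αR, so T = (I/R²)a = 10.20·a.
Then mg = (m + 10.20)a, so a = (1.46)(9.81)/(1.46 + 10.20) = 1.228 m/s².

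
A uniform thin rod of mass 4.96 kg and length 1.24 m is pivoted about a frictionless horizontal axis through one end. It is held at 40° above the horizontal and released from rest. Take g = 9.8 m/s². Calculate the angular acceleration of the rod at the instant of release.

α ≈ 9.08 rad/s²

About the pivot, I = (1/3)ML² = (1/3)(4.96)(1.24)² = 2.542 kg·m².
The weight acts at the center, a distance L/2 = 0.6200 m from the pivot; τ = Mg(L/2) cos 40° = 23.09 N·m.
α = τ/I = 23.09/2.542 = 9.081 rad/s².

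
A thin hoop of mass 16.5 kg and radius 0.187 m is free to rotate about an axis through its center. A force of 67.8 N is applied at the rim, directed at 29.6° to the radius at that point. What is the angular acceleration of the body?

I = MR² = (16.5)(0.187)² = 0.5770 kg·m².
Only the tangential component produces torque: τ = F R sinθ = (67.8)(0.187) sin 29.6° = 6.262 N·m.
From τ = Iα: α = 6.262/0.5770 = 10.85 rad/s².

α ≈ 10.9 rad/s²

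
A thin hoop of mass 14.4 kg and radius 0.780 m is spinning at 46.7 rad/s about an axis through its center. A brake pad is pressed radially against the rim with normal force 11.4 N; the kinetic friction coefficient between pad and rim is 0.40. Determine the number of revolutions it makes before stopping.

I = MR² = (14.4)(0.780)² = 8.761 kg·m².
Friction force f = μN = (0.40)(11.4) = 4.560 N at the rim; torque magnitude τ = fR = 3.557 N·m, opposing ω.
|α| = τ/I = 3.557/8.761 = 0.4060 rad/s² (deceleration).
ω² = ω₀² − 2|α|θ with ω = 0 ⇒ θ = ω₀²/(2|α|) = 2686 rad = 427.5 rev.

≈ 427 revolutions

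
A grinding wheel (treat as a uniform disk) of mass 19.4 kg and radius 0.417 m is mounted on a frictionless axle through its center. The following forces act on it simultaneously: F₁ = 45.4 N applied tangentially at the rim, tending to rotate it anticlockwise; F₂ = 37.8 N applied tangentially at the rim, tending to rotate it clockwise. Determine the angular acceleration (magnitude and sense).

I = ½MR² = (1/2)(19.4)(0.417)² = 1.687 kg·m².
Taking anticlockwise as positive: τ₁ = +(45.4)(0.417) = +18.93 N·m; τ₂ = −(37.8)(0.417) = −15.76 N·m.
Net torque τ = 3.169 N·m.
α = τ/I = 3.169/1.687 = 1.879 rad/s².

α ≈ 1.88 rad/s², anticlockwise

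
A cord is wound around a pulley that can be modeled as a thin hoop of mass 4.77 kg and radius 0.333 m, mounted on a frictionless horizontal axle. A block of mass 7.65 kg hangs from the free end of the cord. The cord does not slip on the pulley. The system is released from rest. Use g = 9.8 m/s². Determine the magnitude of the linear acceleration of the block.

a ≈ 6.04 m/s²

I = MR² = (4.77)(0.333)² = 0.5289 kg·m².
Block: mg − T = ma. Pulley: TR = Iα. No-slip: a = αR, so T = (I/R²)a = 4.770·a.
Then mg = (m + 4.770)a, so a = (7.65)(9.8)/(7.65 + 4.770) = 6.036 m/s².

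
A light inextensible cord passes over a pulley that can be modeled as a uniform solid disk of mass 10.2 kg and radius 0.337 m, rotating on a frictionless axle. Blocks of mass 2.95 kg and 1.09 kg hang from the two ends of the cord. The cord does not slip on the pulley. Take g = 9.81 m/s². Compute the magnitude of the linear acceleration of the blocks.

a ≈ 2.00 m/s²

I = ½MR² = (1/2)(10.2)(0.337)² = 0.5792 kg·m².
Heavier block: m₁g − T₁ = m₁a. Lighter block: T₂ − m₂g = m₂a.
Pulley: (T₁ − T₂)R = Iα = I(a/R), so T₁ − T₂ = (I/R²)a = (1/2)M_p a = 5.100·a.
Adding the three: (m₁ − m₂)g = (m₁ + m₂ + 5.100)a, so a = (2.95 − 1.09)(9.81)/(2.95 + 1.09 + 5.100) = 1.996 m/s².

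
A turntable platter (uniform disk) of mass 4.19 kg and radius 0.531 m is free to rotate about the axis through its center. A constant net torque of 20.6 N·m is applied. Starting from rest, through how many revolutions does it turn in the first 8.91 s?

I = ½MR² = (1/2)(4.19)(0.531)² = 0.5907 kg·m².
α = τ/I = 20.6/0.5907 = 34.87 rad/s².
θ = ½αt² = ½(34.87)(8.91)² = 1384 rad.
Revolutions = θ/(2π) = 220.3.

≈ 220 revolutions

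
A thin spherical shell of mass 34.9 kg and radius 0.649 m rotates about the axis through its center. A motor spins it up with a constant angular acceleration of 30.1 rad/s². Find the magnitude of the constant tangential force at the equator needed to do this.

I = (2/3)MR² = (2/3)(34.9)(0.649)² = 9.800 kg·m².
The required torque is τ = Iα = (9.800)(30.10) = 295.0 N·m.
A tangential force at the equator gives τ = FR, so F = τ/R = 295.0/0.649 = 454.5 N.

F ≈ 455 N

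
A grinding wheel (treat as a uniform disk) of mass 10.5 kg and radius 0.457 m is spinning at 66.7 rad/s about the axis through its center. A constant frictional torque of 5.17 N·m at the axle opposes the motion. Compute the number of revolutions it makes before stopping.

I = ½MR² = (1/2)(10.5)(0.457)² = 1.096 kg·m².
The net torque has magnitude 5.17 N·m, opposing ω.
|α| = τ/I = 5.170/1.096 = 4.715 rad/s² (deceleration).
ω² = ω₀² − 2|α|θ with ω = 0 ⇒ θ = ω₀²/(2|α|) = 471.8 rad = 75.08 rev.

≈ 75.1 revolutions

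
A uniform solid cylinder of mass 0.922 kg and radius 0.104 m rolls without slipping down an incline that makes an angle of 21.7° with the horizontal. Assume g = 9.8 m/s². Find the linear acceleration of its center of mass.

Translation along the incline: Mg sinθ − f = Ma.
Rotation about the center: fR = Iα with I = ½MR². No-slip gives a = αR, so f = (I/R²)a = (1/2)M a.
Substituting: Mg sinθ = (1 + 0.5000)Ma, so a = g sinθ/(1 + 0.5000) = (9.8) sin 21.7° / 1.500 = 2.416 m/s².

a ≈ 2.42 m/s²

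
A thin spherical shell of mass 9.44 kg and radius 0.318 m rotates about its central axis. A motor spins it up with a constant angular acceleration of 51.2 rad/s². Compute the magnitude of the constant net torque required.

I = (2/3)MR² = (2/3)(9.44)(0.318)² = 0.6364 kg·m².
τ = Iα = (0.6364)(51.20) = 32.58 N·m.

τ ≈ 32.6 N·m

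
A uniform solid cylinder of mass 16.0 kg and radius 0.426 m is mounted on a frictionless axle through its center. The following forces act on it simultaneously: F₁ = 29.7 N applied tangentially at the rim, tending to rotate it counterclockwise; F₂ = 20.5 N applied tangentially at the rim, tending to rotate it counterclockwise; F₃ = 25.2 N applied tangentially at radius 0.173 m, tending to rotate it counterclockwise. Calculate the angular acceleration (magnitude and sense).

I = ½MR² = (1/2)(16.0)(0.426)² = 1.452 kg·m².
Taking counterclockwise as positive: τ₁ = +(29.7)(0.426) = +12.65 N·m; τ₂ = +(20.5)(0.426) = +8.733 N·m; τ₃ = +(25.2)(0.173) = +4.360 N·m.
Net torque τ = 25.74 N·m.
α = τ/I = 25.74/1.452 = 17.73 rad/s².

α ≈ 17.7 rad/s², counterclockwise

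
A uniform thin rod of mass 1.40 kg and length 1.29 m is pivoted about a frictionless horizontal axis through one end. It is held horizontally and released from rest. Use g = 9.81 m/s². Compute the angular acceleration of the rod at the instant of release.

About the pivot, I = (1/3)ML² = (1/3)(1.40)(1.29)² = 0.7766 kg·m².
The weight acts at the center, a distance L/2 = 0.6450 m from the pivot; τ = Mg(L/2) = 8.858 N·m.
α = τ/I = 8.858/0.7766 = 11.41 rad/s².

α ≈ 11.4 rad/s²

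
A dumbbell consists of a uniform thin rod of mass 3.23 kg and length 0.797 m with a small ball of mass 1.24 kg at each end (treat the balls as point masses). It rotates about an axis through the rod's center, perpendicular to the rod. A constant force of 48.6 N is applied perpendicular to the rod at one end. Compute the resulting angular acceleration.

I_rod = (1/12)ML² = (1/12)(3.23)(0.797)² = 0.1710 kg·m².
I_balls = 2·m·(L/2)² = 2(1.24)(0.3985)² = 0.3938 kg·m².
Total I = 0.5648 kg·m².
τ = F·(L/2) = (48.6)(0.399) = 19.37 N·m.
α = τ/I = 19.37/0.5648 = 34.29 rad/s².

α ≈ 34.3 rad/s²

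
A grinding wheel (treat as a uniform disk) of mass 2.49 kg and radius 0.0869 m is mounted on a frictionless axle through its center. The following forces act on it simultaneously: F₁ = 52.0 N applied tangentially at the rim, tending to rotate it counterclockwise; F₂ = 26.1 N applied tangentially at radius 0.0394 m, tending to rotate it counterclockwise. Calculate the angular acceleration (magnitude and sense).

I = ½MR² = (1/2)(2.49)(0.0869)² = 0.009402 kg·m².
Taking counterclockwise as positive: τ₁ = +(52.0)(0.0869) = +4.519 N·m; τ₂ = +(26.1)(0.0394) = +1.028 N·m.
Net torque τ = 5.547 N·m.
α = τ/I = 5.547/0.009402 = 590.0 rad/s².

α ≈ 590 rad/s², counterclockwise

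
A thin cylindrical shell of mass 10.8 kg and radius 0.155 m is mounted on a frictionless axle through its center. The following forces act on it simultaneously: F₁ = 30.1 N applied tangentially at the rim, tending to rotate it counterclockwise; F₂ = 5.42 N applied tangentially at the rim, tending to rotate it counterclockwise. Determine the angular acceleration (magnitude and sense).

I = MR² = (10.8)(0.155)² = 0.2595 kg·m².
Taking counterclockwise as positive: τ₁ = +(30.1)(0.155) = +4.665 N·m; τ₂ = +(5.42)(0.155) = +0.8401 N·m.
Net torque τ = 5.506 N·m.
α = τ/I = 5.506/0.2595 = 21.22 rad/s².

α ≈ 21.2 rad/s², counterclockwise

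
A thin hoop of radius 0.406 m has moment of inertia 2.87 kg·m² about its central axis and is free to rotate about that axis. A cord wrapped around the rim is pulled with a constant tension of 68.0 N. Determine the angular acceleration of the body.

α ≈ 9.62 rad/s²

τ = F R = (68.0)(0.406) = 27.61 N·m.
Newton's second law for rotation, τ = Iα, gives α = τ/I = 27.61/2.870 = 9.620 rad/s².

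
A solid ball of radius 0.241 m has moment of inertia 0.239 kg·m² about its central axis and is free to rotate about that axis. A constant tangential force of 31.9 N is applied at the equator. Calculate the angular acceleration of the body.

τ = F R = (31.9)(0.241) = 7.688 N·m.
From τ = Iα: α = 7.688/0.2390 = 32.17 rad/s².

α ≈ 32.2 rad/s²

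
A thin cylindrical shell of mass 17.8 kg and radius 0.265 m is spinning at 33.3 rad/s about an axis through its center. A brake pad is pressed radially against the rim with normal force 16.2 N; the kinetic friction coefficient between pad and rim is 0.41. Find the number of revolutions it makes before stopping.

I = MR² = (17.8)(0.265)² = 1.250 kg·m².
Friction force f = μN = (0.41)(16.2) = 6.642 N at the rim; torque magnitude τ = fR = 1.760 N·m, opposing ω.
|α| = τ/I = 1.760/1.250 = 1.408 rad/s² (deceleration).
ω² = ω₀² − 2|α|θ with ω = 0 ⇒ θ = ω₀²/(2|α|) = 393.8 rad = 62.67 rev.

≈ 62.7 revolutions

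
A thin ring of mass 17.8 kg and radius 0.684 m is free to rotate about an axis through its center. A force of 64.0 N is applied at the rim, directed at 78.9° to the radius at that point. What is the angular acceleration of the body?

I = MR² = (17.8)(0.684)² = 8.328 kg·m².
Only the tangential component produces torque: τ = F R sinθ = (64.0)(0.684) sin 78.9° = 42.96 N·m.
From τ = Iα: α = 42.96/8.328 = 5.158 rad/s².

α ≈ 5.16 rad/s²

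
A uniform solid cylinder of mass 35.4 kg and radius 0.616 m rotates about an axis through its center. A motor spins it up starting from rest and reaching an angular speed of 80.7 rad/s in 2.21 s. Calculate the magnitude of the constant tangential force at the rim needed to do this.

I = ½MR² = (1/2)(35.4)(0.616)² = 6.716 kg·m².
α = Δω/Δt = (80.7 − 0)/2.21 = 36.52 rad/s².
The required torque is τ = Iα = (6.716)(36.52) = 245.3 N·m.
A tangential force at the rim gives τ = FR, so F = τ/R = 245.3/0.616 = 398.1 N.

F ≈ 398 N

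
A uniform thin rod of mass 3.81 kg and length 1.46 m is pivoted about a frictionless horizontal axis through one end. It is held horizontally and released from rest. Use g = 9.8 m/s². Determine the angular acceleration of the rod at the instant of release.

α ≈ 10.1 rad/s²

About the pivot, I = (1/3)ML² = (1/3)(3.81)(1.46)² = 2.707 kg·m².
The weight acts at the center, a distance L/2 = 0.7300 m from the pivot; τ = Mg(L/2) = 27.26 N·m.
α = τ/I = 27.26/2.707 = 10.07 rad/s².
(Equivalently α = (3g/(2L)) = 10.07 rad/s².)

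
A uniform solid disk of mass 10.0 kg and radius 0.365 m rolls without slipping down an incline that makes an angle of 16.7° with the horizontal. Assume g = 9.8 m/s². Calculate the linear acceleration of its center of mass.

Translation along the incline: Mg sinθ − f = Ma.
Rotation about the center: fR = Iα with I = ½MR². No-slip gives a = αR, so f = (I/R²)a = (1/2)M a.
Substituting: Mg sinθ = (1 + 0.5000)Ma, so a = g sinθ/(1 + 0.5000) = (9.8) sin 16.7° / 1.500 = 1.877 m/s².

a ≈ 1.88 m/s²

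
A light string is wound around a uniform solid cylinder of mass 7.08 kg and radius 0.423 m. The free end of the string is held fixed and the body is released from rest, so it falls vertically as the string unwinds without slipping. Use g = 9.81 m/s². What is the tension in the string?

Translation: Mg − T = Ma. Rotation about the center: TR = Iα with I = ½MR².
With a = αR: T = (I/R²)a = (1/2)M a, so Mg = (1 + 0.5000)Ma.
a = g/(1 + 0.5000) = 9.81/1.500 = 6.540 m/s².
T = 0.5000·M·a = (0.5000)(7.08)(6.540) = 23.15 N.

T ≈ 23.2 N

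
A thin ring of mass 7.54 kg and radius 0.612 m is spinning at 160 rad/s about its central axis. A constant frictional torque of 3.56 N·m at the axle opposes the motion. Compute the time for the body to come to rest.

I = MR² = (7.54)(0.612)² = 2.824 kg·m².
The net torque has magnitude 3.56 N·m, opposing ω.
|α| = τ/I = 3.560/2.824 = 1.261 rad/s² (deceleration).
0 = ω₀ − |α|t ⇒ t = ω₀/|α| = 160/1.261 = 126.9 s.

t ≈ 127 s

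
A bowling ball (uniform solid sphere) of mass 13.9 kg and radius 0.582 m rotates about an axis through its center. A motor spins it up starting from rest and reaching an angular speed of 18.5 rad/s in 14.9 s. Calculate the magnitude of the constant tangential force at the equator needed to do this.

F ≈ 4.02 N

I = (2/5)MR² = (2/5)(13.9)(0.582)² = 1.883 kg·m².
α = Δω/Δt = (18.5 − 0)/14.9 = 1.242 rad/s².
The required torque is τ = Iα = (1.883)(1.242) = 2.338 N·m.
A tangential force at the equator gives τ = FR, so F = τ/R = 2.338/0.582 = 4.018 N.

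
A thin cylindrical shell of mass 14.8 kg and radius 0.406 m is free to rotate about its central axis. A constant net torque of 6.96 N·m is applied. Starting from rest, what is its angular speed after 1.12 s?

I = MR² = (14.8)(0.406)² = 2.440 kg·m².
α = τ/I = 6.96/2.440 = 2.853 rad/s².
ω = ω₀ + αt = 0 + (2.853)(1.12) = 3.195 rad/s.

ω ≈ 3.20 rad/s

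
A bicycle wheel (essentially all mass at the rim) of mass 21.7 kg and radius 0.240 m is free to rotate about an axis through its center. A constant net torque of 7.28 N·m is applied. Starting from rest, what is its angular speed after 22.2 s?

ω ≈ 129 rad/s

I = MR² = (21.7)(0.240)² = 1.250 kg·m².
α = τ/I = 7.28/1.250 = 5.824 rad/s².
ω = ω₀ + αt = 0 + (5.824)(22.2) = 129.3 rad/s.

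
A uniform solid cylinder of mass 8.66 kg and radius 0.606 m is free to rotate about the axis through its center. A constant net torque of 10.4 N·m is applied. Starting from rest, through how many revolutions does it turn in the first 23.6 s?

≈ 290 revolutions

I = ½MR² = (1/2)(8.66)(0.606)² = 1.590 kg·m².
α = τ/I = 10.4/1.590 = 6.540 rad/s².
θ = ½αt² = ½(6.540)(23.6)² = 1821 rad.
Revolutions = θ/(2π) = 289.9.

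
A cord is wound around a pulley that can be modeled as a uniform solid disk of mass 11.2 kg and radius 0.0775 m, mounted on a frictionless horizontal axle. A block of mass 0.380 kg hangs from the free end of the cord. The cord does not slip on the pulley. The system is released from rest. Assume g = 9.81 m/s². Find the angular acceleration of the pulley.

α ≈ 8.04 rad/s²

I = ½MR² = (1/2)(11.2)(0.0775)² = 0.03363 kg·m².
Block: mg − T = ma. Pulley: TR = Iα. No-slip: a = αR, so T = (I/R²)a = 5.600·a.
Then mg = (m + 5.600)a, so a = (0.380)(9.81)/(0.380 + 5.600) = 0.6234 m/s².
α = a/R = 0.6234/0.0775 = 8.044 rad/s².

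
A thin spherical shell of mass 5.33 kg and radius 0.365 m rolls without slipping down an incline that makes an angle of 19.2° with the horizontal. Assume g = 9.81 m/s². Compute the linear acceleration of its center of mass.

Translation along the incline: Mg sinθ − f = Ma.
Rotation about the center: fR = Iα with I = (2/3)MR². No-slip gives a = αR, so f = (I/R²)a = (2/3)M a.
Substituting: Mg sinθ = (1 + 0.6667)Ma, so a = g sinθ/(1 + 0.6667) = (9.81) sin 19.2° / 1.667 = 1.936 m/s².

a ≈ 1.94 m/s²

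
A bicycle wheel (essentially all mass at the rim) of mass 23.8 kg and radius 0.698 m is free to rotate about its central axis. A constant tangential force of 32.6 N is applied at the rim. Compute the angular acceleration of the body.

I = MR² = (23.8)(0.698)² = 11.60 kg·m².
τ = F R = (32.6)(0.698) = 22.75 N·m.
From τ = Iα: α = 22.75/11.60 = 1.962 rad/s².

α ≈ 1.96 rad/s²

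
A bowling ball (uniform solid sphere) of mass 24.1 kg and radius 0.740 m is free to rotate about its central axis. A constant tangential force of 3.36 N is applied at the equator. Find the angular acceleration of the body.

α ≈ 0.471 rad/s²

I = (2/5)MR² = (2/5)(24.1)(0.740)² = 5.279 kg·m².
τ = F R = (3.36)(0.740) = 2.486 N·m.
From τ = Iα: α = 2.486/5.279 = 0.4710 rad/s².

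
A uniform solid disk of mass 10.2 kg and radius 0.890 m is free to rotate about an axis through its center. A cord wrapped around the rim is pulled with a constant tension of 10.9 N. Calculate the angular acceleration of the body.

I = ½MR² = (1/2)(10.2)(0.890)² = 4.040 kg·m².
τ = F R = (10.9)(0.890) = 9.701 N·m.
From τ = Iα: α = 9.701/4.040 = 2.401 rad/s².

α ≈ 2.40 rad/s²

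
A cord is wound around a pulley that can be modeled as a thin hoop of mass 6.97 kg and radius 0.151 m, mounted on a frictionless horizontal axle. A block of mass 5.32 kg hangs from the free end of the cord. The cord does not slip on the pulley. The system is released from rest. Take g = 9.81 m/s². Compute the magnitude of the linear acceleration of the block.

a ≈ 4.25 m/s²

I = MR² = (6.97)(0.151)² = 0.1589 kg·m².
Block: mg − T = ma. Pulley: TR = Iα. No-slip: a = αR, so T = (I/R²)a = 6.970·a.
Then mg = (m + 6.970)a, so a = (5.32)(9.81)/(5.32 + 6.970) = 4.246 m/s².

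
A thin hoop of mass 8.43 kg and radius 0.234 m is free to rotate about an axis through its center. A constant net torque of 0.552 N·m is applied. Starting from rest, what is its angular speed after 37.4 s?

ω ≈ 44.7 rad/s

I = MR² = (8.43)(0.234)² = 0.4616 kg·m².
α = τ/I = 0.552/0.4616 = 1.196 rad/s².
ω = ω₀ + αt = 0 + (1.196)(37.4) = 44.73 rad/s.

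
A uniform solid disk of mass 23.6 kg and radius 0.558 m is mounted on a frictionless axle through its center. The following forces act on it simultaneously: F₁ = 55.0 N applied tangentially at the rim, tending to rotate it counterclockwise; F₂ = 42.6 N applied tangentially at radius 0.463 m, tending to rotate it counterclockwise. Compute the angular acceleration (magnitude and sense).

α ≈ 13.7 rad/s², counterclockwise

I = ½MR² = (1/2)(23.6)(0.558)² = 3.674 kg·m².
Taking counterclockwise as positive: τ₁ = +(55.0)(0.558) = +30.69 N·m; τ₂ = +(42.6)(0.463) = +19.72 N·m.
Net torque τ = 50.41 N·m.
α = τ/I = 50.41/3.674 = 13.72 rad/s².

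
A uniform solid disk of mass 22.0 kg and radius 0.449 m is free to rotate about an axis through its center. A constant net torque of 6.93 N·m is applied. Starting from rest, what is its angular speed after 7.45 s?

I = ½MR² = (1/2)(22.0)(0.449)² = 2.218 kg·m².
α = τ/I = 6.93/2.218 = 3.125 rad/s².
ω = ω₀ + αt = 0 + (3.125)(7.45) = 23.28 rad/s.

ω ≈ 23.3 rad/s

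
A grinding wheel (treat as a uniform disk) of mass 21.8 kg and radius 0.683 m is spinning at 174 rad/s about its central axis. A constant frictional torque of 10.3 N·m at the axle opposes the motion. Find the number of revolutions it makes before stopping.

I = ½MR² = (1/2)(21.8)(0.683)² = 5.085 kg·m².
The net torque has magnitude 10.3 N·m, opposing ω.
|α| = τ/I = 10.30/5.085 = 2.026 rad/s² (deceleration).
ω² = ω₀² − 2|α|θ with ω = 0 ⇒ θ = ω₀²/(2|α|) = 7473 rad = 1189 rev.

≈ 1190 revolutions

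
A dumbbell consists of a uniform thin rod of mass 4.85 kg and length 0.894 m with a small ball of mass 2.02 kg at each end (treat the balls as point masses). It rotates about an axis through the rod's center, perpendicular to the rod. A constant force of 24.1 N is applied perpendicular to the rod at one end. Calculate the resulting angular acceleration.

α ≈ 9.53 rad/s²

I_rod = (1/12)ML² = (1/12)(4.85)(0.894)² = 0.3230 kg·m².
I_balls = 2·m·(L/2)² = 2(2.02)(0.4470)² = 0.8072 kg·m².
Total I = 1.130 kg·m².
τ = F·(L/2) = (24.1)(0.447) = 10.77 N·m.
α = τ/I = 10.77/1.130 = 9.531 rad/s².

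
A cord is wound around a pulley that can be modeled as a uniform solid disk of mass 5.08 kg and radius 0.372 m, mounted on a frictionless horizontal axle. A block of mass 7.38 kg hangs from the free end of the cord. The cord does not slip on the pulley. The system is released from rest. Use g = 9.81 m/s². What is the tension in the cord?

T ≈ 18.5 N

I = ½MR² = (1/2)(5.08)(0.372)² = 0.3515 kg·m².
Block: mg − T = ma. Pulley: TR = Iα. No-slip: a = αR, so T = (I/R²)a = 2.540·a.
Then mg = (m + 2.540)a, so a = (7.38)(9.81)/(7.38 + 2.540) = 7.298 m/s².
T = 2.540·a = 18.54 N.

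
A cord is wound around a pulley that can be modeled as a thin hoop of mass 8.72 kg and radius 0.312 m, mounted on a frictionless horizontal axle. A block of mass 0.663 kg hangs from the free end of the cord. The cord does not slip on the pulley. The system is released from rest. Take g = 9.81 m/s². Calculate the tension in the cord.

T ≈ 6.04 N

I = MR² = (8.72)(0.312)² = 0.8488 kg·m².
Block: mg − T = ma. Pulley: TR = Iα. No-slip: a = αR, so T = (I/R²)a = 8.720·a.
Then mg = (m + 8.720)a, so a = (0.663)(9.81)/(0.663 + 8.720) = 0.6932 m/s².
T = 8.720·a = 6.044 N.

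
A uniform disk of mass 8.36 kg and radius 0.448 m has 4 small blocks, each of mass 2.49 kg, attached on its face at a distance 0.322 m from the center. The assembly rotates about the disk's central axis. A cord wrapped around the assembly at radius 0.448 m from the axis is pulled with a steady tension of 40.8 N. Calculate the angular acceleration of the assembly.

I_disk = ½MR² = ½(8.36)(0.448)² = 0.8389 kg·m².
I_blocks = 4·m·r² = 4(2.49)(0.322)² = 1.033 kg·m².
Total I = 1.872 kg·m².
τ = F r = (40.8)(0.448) = 18.28 N·m.
α = τ/I = 18.28/1.872 = 9.766 rad/s².

α ≈ 9.77 rad/s²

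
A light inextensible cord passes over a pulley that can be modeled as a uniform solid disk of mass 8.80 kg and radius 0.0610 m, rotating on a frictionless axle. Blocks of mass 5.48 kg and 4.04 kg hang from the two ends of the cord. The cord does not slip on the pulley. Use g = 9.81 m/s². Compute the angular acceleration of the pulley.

I = ½MR² = (1/2)(8.80)(0.0610)² = 0.01637 kg·m².
Heavier block: m₁g − T₁ = m₁a. Lighter block: T₂ − m₂g = m₂a.
Pulley: (T₁ − T₂)R = Iα = I(a/R), so T₁ − T₂ = (I/R²)a = (1/2)M_p a = 4.400·a.
Adding the three: (m₁ − m₂)g = (m₁ + m₂ + 4.400)a, so a = (5.48 − 4.04)(9.81)/(5.48 + 4.04 + 4.400) = 1.015 m/s².
α = a/R = 1.015/0.0610 = 16.64 rad/s².

α ≈ 16.6 rad/s²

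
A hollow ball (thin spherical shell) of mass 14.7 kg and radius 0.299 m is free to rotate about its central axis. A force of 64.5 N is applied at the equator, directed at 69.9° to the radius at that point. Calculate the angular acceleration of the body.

α ≈ 20.7 rad/s²

I = (2/3)MR² = (2/3)(14.7)(0.299)² = 0.8761 kg·m².
Only the tangential component produces torque: τ = F R sinθ = (64.5)(0.299) sin 69.9° = 18.11 N·m.
From τ = Iα: α = 18.11/0.8761 = 20.67 rad/s².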